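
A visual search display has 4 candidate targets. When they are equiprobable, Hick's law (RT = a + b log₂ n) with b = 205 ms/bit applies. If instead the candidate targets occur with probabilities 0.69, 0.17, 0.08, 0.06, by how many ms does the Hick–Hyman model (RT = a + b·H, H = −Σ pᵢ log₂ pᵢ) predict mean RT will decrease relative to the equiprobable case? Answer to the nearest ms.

Equiprobable entropy H₀ = log₂ 4 = 2.0000 bits.
Skewed entropy H = −Σ pᵢ log₂ pᵢ = 1.3390 bits.
ΔRT = b·(H₀ − H) = 205 × 0.6610 = 135.50 ms.

136 ms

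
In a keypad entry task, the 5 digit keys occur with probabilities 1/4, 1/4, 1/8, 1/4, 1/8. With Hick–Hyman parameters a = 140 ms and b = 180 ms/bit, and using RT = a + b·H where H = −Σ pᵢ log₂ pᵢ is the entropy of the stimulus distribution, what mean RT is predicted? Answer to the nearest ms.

H = −Σ pᵢ log₂ pᵢ = 0.25·2 + 0.25·2 + 0.125·3 + 0.25·2 + 0.125·3 = 2.250 bits.
RT = 140 + 180 × 2.250 = 545.00 ms.

545 ms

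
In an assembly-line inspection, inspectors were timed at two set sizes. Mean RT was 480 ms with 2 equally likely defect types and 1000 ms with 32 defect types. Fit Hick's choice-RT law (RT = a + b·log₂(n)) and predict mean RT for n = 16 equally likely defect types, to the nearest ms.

870 ms

Fit slope and intercept:
  b = (1000 − 480) / (log₂ 32 − log₂ 2) = 520 / (5 − 1) = 130 ms/bit
  a = 480 − 130 × 1 = 350 ms
Then RT(16) = 350 + 130 × log₂ 16 = 350 + 130 × 4 ≈ 870.000 ms.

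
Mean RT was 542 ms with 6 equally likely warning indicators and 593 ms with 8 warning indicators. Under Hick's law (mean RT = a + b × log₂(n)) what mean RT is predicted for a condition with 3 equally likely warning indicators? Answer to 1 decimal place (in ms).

Fit slope and intercept:
  b = (593 − 542) / (log₂ 8 − log₂ 6) = 51 / (3 − 2.5850) = 122.880 ms/bit
  a = 542 − 122.880 × 2.5850 = 224.359 ms
Then RT(3) = 224.359 + 122.880 × log₂ 3 = 224.359 + 122.880 × 1.5850 ≈ 419.120 ms.

419.1 ms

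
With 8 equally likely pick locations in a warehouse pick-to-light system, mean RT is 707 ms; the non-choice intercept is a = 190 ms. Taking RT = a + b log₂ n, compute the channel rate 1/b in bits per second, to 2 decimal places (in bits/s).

5.80 bits/s

Choice component = 707 − 190 = 517 ms over log₂(8) = 3 bits.
b = 517 / 3 = 172.333 ms/bit, so 1/b = 5.803 bits/s.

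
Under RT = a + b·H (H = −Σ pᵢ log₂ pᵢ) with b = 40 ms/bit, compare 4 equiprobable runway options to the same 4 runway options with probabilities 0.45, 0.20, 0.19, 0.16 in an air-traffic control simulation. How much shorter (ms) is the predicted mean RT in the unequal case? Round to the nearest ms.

Equiprobable entropy H₀ = log₂ 4 = 2.0000 bits.
Skewed entropy H = −Σ pᵢ log₂ pᵢ = 1.8610 bits.
ΔRT = b·(H₀ − H) = 40 × 0.1390 = 5.56 ms.

6 ms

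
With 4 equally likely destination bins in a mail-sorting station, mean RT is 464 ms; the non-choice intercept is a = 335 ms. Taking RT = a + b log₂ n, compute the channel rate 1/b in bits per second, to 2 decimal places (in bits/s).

b = (464 − 335)/log₂ 4 = 129/2 = 64.500 ms per bit = 0.06450 s/bit; the reciprocal is 15.504 bits/s.

15.50 bits/s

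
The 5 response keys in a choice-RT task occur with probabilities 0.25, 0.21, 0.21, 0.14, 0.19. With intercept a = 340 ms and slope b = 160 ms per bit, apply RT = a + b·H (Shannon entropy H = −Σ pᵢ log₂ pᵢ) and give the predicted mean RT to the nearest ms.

708 ms

Entropy contributions −pᵢ log₂ pᵢ: 0.5000, 0.4728, 0.4728, 0.3971, 0.4552; sum H = 2.2980 bits.
RT = a + bH = 340 + 160·2.2980 = 707.68 ms.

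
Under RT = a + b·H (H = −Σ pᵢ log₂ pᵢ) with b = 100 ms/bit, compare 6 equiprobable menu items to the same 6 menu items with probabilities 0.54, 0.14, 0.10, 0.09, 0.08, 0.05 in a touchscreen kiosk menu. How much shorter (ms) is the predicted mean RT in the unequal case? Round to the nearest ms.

56 ms

The RT saving is b·ΔH. Equiprobable H₀ = log₂(6) = 2.5850 bits; with the given probabilities H = 2.0296 bits.
b·(H₀ − H) = 100 × (2.5850 − 2.0296) = 55.54 ms.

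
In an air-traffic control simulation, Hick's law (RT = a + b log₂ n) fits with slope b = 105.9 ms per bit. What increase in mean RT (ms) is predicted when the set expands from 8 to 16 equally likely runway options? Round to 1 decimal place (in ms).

Only the slope matters, since a is common to both: ΔRT = b·log₂(n₂/n₁).
log₂(16) − log₂(8) = log₂(16/8) = log₂(2) = 1.
ΔRT = 105.9 × 1.0000 = 105.900 ms.

105.9 ms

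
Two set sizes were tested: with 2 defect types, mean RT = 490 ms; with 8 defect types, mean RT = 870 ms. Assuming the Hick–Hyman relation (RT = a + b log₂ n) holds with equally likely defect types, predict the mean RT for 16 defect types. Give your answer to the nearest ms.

RT is linear in log₂ n, so two points fix the line:
  b = (870 − 490) / (log₂ 8 − log₂ 2) = 380 / (3 − 1) = 190 ms/bit
  a = 490 − 190 × 1 = 300 ms
Then RT(16) = 300 + 190 × log₂ 16 = 300 + 190 × 4 ≈ 1060.000 ms.

1060 ms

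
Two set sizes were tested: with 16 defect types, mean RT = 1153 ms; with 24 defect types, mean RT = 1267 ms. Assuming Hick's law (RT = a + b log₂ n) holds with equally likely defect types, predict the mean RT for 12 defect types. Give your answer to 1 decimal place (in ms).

1072.1 ms

With log₂ n on the abscissa the relation is linear; from the two conditions:
  b = (1267 − 1153) / (log₂ 24 − log₂ 16) = 114 / (4.5850 − 4) = 194.884 ms/bit
  a = 1153 − 194.884 × 4 = 373.463 ms
Then RT(12) = 373.463 + 194.884 × log₂ 12 = 373.463 + 194.884 × 3.5850 ≈ 1072.116 ms.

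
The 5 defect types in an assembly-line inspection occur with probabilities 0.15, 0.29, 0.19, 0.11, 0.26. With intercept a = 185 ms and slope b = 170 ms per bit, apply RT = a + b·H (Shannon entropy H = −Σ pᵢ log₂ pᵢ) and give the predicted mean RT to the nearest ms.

566 ms

Entropy contributions −pᵢ log₂ pᵢ: 0.4105, 0.5179, 0.4552, 0.3503, 0.5053; sum H = 2.2393 bits.
RT = a + bH = 185 + 170·2.2393 = 565.67 ms.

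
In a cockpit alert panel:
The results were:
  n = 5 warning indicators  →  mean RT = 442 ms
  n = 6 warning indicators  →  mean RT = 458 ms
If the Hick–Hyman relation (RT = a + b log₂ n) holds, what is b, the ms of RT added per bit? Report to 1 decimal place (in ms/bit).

60.8 ms/bit

The slope on a log₂ axis is (458 − 442) / (2.5850 − 2.3219) = 60.829 ms/bit.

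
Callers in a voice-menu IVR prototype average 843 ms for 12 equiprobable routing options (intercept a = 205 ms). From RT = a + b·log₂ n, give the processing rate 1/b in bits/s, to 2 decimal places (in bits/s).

Choice component = 843 − 205 = 638 ms over log₂(12) = 3.5850 bits.
b = 638 / 3.5850 = 177.966 ms/bit, so 1/b = 5.619 bits/s.

5.62 bits/s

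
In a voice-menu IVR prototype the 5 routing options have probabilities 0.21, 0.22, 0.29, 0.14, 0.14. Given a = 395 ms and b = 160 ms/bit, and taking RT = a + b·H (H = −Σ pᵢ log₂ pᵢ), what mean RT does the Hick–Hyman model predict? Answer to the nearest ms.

Entropy contributions −pᵢ log₂ pᵢ: 0.4728, 0.4806, 0.5179, 0.3971, 0.3971; sum H = 2.2655 bits.
RT = a + bH = 395 + 160·2.2655 = 757.48 ms.

757 ms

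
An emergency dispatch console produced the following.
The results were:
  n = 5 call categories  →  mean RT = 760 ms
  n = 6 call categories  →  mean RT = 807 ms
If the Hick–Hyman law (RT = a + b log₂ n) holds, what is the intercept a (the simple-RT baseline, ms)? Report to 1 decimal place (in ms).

345.1 ms

The slope on a log₂ axis is (807 − 760) / (2.5850 − 2.3219) = 178.684 ms/bit.
a = RT₁ − b·log₂ n₁ = 760 − 178.684 × 2.3219 = 345.109 ms.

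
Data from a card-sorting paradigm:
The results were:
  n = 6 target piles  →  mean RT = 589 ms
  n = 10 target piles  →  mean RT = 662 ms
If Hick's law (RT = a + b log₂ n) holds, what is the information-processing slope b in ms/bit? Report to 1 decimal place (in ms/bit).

Slope: b = (662 − 589) / (log₂ 10 − log₂ 6) = 73/0.7370 = 99.055 ms/bit.

99.1 ms/bit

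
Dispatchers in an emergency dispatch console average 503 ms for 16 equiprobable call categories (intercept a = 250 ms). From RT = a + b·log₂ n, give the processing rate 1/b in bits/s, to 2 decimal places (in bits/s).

Choice component = 503 − 250 = 253 ms over log₂(16) = 4 bits.
b = 253 / 4 = 63.250 ms/bit, so 1/b = 15.810 bits/s.

15.81 bits/s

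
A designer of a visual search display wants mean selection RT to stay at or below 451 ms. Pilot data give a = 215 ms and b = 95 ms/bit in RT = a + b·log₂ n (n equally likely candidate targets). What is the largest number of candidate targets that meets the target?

Set 215 + 95·log₂ n ≤ 451 → log₂ n ≤ (451 − 215)/95 = 2.4842.
So n ≤ 2^2.4842 = 5.595; the largest integer n is 5.

5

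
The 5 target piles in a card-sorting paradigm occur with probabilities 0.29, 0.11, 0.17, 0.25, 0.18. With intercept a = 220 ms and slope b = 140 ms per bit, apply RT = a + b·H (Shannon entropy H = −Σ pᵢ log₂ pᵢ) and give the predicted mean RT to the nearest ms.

535 ms

H = 0.29·log₂(1/0.29) + 0.11·log₂(1/0.11) + 0.17·log₂(1/0.17) + 0.25·log₂(1/0.25) + 0.18·log₂(1/0.18) = 2.2481 bits.
RT = 220 + 140 × 2.2481 = 534.73 ms.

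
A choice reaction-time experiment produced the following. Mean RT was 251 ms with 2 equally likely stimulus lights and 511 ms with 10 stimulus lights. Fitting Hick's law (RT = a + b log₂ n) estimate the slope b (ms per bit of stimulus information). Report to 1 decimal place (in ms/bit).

112.0 ms/bit

Slope: b = (511 − 251) / (log₂ 10 − log₂ 2) = 260/2.3219 = 111.976 ms/bit.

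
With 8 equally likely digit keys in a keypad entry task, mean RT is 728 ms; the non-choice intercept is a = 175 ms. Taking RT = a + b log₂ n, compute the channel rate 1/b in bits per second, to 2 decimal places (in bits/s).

Choice component = 728 − 175 = 553 ms over log₂(8) = 3 bits.
b = 553 / 3 = 184.333 ms/bit, so 1/b = 5.425 bits/s.

5.42 bits/s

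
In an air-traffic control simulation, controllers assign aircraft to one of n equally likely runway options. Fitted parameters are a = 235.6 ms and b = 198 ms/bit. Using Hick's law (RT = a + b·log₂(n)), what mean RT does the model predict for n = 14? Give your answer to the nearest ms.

log₂(14) = 3.8074 bits, so RT = 235.6 + 198 × 3.8074 ≈ 989.456 ms.

989 ms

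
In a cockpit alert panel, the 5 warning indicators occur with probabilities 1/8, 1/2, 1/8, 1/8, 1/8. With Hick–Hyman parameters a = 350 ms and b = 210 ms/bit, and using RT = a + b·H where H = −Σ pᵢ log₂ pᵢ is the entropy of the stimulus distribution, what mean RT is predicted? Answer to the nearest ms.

770 ms

Each term −pᵢ log₂ pᵢ: 0.125·3 + 0.5·1 + 0.125·3 + 0.125·3 + 0.125·3; summed, H = 2.000 bits.
Mean RT = a + bH = 350 + 210·2.000 = 770.00 ms.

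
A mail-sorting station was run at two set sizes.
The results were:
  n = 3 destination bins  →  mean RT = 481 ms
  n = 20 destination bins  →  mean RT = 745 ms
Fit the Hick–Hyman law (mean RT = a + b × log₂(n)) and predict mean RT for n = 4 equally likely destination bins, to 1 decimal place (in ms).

RT is linear in log₂ n, so two points fix the line:
  b = (745 − 481) / (log₂ 20 − log₂ 3) = 264 / (4.3219 − 1.5850) = 96.457 ms/bit
  a = 481 − 96.457 × 1.5850 = 328.119 ms
Then RT(4) = 328.119 + 96.457 × log₂ 4 = 328.119 + 96.457 × 2 ≈ 521.033 ms.

521.0 ms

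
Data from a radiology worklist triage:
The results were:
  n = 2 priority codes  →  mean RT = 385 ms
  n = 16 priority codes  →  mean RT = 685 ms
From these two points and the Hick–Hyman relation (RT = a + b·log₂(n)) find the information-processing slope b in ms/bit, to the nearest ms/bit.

100 ms/bit

Slope: b = (685 − 385) / (log₂ 16 − log₂ 2) = 300/3.0000 = 100 ms/bit.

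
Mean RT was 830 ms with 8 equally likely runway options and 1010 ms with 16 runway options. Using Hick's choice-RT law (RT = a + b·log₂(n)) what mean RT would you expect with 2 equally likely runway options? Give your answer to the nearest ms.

Solve the two-equation system in a and b:
  b = (1010 − 830) / (log₂ 16 − log₂ 8) = 180 / (4 − 3) = 180 ms/bit
  a = 830 − 180 × 3 = 290 ms
Then RT(2) = 290 + 180 × log₂ 2 = 290 + 180 × 1 ≈ 470.000 ms.

470 ms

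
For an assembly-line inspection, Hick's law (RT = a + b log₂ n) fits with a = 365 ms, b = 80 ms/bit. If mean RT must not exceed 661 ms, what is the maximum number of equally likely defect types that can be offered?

Information budget: (661 − 365)/80 = 3.7000 bits, so n ≤ 2^3.7000 = 12.996 → at most 12.

12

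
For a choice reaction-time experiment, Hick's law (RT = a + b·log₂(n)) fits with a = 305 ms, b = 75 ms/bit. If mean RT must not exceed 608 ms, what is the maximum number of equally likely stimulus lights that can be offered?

16

75·log₂ n ≤ 608 − 305 = 303, giving log₂ n ≤ 4.0400 and n ≤ 16.450. The largest whole number is 16.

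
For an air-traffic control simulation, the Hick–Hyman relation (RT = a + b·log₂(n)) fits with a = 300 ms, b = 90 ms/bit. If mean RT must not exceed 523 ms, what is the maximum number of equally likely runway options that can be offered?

5

90·log₂ n ≤ 523 − 300 = 223, giving log₂ n ≤ 2.4778 and n ≤ 5.570. The largest whole number is 5.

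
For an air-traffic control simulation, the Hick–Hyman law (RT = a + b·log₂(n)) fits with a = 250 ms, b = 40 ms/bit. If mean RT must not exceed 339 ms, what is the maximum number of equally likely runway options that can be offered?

4

40·log₂ n ≤ 339 − 250 = 89, giving log₂ n ≤ 2.2250 and n ≤ 4.675. The largest whole number is 4.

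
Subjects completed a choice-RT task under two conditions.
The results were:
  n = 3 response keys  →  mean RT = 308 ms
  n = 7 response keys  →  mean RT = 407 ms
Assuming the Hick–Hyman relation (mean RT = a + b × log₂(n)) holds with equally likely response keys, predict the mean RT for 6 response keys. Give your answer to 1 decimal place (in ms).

389.0 ms

Fit slope and intercept:
  b = (407 − 308) / (log₂ 7 − log₂ 3) = 99 / (2.8074 − 1.5850) = 80.989 ms/bit
  a = 308 − 80.989 × 1.5850 = 179.636 ms
Then RT(6) = 179.636 + 80.989 × log₂ 6 = 179.636 + 80.989 × 2.5850 ≈ 388.989 ms.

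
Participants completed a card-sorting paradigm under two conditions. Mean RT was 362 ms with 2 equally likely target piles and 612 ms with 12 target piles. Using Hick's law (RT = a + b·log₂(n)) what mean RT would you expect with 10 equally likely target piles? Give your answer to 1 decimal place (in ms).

586.6 ms

RT is linear in log₂ n, so two points fix the line:
  b = (612 − 362) / (log₂ 12 − log₂ 2) = 250 / (3.5850 − 1) = 96.713 ms/bit
  a = 362 − 96.713 × 1 = 265.287 ms
Then RT(10) = 265.287 + 96.713 × log₂ 10 = 265.287 + 96.713 × 3.3219 ≈ 586.561 ms.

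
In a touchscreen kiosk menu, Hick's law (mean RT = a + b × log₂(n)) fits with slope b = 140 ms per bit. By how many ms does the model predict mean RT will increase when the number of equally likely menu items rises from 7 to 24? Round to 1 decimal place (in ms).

Only the slope matters, since a is common to both: ΔRT = b·log₂(n₂/n₁).
log₂(24) − log₂(7) = 4.5850 − 2.8074 = 1.7776.
ΔRT = 140 × 1.7776 = 248.865 ms.

248.9 ms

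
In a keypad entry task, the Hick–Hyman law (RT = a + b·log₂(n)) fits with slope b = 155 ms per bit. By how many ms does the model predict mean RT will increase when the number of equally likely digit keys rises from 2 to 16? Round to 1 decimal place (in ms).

465.0 ms

ΔRT = (a + b log₂ n₂) − (a + b log₂ n₁) = b·(log₂ n₂ − log₂ n₁).
log₂(16) − log₂(2) = log₂(16/2) = log₂(8) = 3.
ΔRT = 155 × 3.0000 = 465.000 ms.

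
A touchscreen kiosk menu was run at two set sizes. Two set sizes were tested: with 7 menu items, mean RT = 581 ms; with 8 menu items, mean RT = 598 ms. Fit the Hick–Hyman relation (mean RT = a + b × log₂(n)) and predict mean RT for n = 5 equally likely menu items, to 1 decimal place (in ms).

538.2 ms

Fit slope and intercept:
  b = (598 − 581) / (log₂ 8 − log₂ 7) = 17 / (3 − 2.8074) = 88.245 ms/bit
  a = 581 − 88.245 × 2.8074 = 333.264 ms
Then RT(5) = 333.264 + 88.245 × log₂ 5 = 333.264 + 88.245 × 2.3219 ≈ 538.163 ms.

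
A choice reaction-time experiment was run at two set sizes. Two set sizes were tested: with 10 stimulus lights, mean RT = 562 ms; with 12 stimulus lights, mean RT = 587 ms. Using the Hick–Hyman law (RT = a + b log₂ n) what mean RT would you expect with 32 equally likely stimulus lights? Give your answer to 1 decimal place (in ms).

721.5 ms

Solve the two-equation system in a and b:
  b = (587 − 562) / (log₂ 12 − log₂ 10) = 25 / (3.5850 − 3.3219) = 95.045 ms/bit
  a = 562 − 95.045 × 3.3219 = 246.269 ms
Then RT(32) = 246.269 + 95.045 × log₂ 32 = 246.269 + 95.045 × 5 ≈ 721.492 ms.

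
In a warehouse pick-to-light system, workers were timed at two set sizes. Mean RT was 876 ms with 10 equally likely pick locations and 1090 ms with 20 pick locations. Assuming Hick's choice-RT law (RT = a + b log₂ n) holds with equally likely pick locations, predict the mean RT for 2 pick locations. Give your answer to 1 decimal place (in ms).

379.1 ms

With log₂ n on the abscissa the relation is linear; from the two conditions:
  b = (1090 − 876) / (log₂ 20 − log₂ 10) = 214 / (4.3219 − 3.3219) = 214.000 ms/bit
  a = 876 − 214.000 × 3.3219 = 165.107 ms
Then RT(2) = 165.107 + 214.000 × log₂ 2 = 165.107 + 214.000 × 1 ≈ 379.107 ms.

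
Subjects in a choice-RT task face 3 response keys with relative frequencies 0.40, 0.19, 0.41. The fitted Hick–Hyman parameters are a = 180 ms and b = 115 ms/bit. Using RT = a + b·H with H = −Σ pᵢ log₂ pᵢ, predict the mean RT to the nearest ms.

354 ms

H = 0.40·log₂(1/0.40) + 0.19·log₂(1/0.19) + 0.41·log₂(1/0.41) = 1.5114 bits.
RT = 180 + 115 × 1.5114 = 353.81 ms.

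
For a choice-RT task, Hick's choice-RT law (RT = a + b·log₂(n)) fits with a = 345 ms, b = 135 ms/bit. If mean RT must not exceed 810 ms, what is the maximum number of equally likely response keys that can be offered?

10

Set 345 + 135·log₂ n ≤ 810 → log₂ n ≤ (810 − 345)/135 = 3.4444.
So n ≤ 2^3.4444 = 10.886; the largest integer n is 10.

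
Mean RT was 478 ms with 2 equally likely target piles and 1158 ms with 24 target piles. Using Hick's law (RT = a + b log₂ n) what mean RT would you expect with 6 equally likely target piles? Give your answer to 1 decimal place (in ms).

778.6 ms

Solve the two-equation system in a and b:
  b = (1158 − 478) / (log₂ 24 − log₂ 2) = 680 / (4.5850 − 1) = 189.681 ms/bit
  a = 478 − 189.681 × 1 = 288.319 ms
Then RT(6) = 288.319 + 189.681 × log₂ 6 = 288.319 + 189.681 × 2.5850 ≈ 778.638 ms.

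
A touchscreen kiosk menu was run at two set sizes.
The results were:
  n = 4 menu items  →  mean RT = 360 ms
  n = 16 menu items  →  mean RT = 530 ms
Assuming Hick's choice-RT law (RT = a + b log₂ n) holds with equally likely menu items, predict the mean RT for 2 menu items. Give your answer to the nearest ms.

275 ms

With log₂ n on the abscissa the relation is linear; from the two conditions:
  b = (530 − 360) / (log₂ 16 − log₂ 4) = 170 / (4 − 2) = 85 ms/bit
  a = 360 − 85 × 2 = 190 ms
Then RT(2) = 190 + 85 × log₂ 2 = 190 + 85 × 1 ≈ 275.000 ms.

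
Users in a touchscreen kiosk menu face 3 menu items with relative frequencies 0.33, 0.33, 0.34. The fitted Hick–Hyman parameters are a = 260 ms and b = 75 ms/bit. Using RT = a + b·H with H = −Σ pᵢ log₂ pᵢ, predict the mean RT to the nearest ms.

379 ms

Entropy contributions −pᵢ log₂ pᵢ: 0.5278, 0.5278, 0.5292; sum H = 1.5848 bits.
RT = a + bH = 260 + 75·1.5848 = 378.86 ms.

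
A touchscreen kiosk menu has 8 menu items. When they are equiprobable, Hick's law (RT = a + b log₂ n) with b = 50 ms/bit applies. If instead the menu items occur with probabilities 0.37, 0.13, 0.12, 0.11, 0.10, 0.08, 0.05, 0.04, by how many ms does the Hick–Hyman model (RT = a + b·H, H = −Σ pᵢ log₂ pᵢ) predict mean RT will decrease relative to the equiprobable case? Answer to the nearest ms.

17 ms

Equiprobable entropy H₀ = log₂ 8 = 3.0000 bits.
Skewed entropy H = −Σ pᵢ log₂ pᵢ = 2.6563 bits.
ΔRT = b·(H₀ − H) = 50 × 0.3437 = 17.19 ms.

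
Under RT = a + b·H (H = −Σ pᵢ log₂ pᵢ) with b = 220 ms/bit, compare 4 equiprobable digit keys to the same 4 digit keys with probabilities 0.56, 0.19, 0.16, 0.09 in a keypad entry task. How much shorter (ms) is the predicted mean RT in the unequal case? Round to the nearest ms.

The RT saving is b·ΔH. Equiprobable H₀ = log₂(4) = 2.0000 bits; with the given probabilities H = 1.6593 bits.
b·(H₀ − H) = 220 × (2.0000 − 1.6593) = 74.95 ms.

75 ms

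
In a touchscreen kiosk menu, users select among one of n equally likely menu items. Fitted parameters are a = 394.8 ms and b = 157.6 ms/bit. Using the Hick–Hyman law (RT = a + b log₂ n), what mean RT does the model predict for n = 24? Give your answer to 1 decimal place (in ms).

1117.4 ms

log₂(24) = 4.5850 bits, so RT = 394.8 + 157.6 × 4.5850 ≈ 1117.390 ms.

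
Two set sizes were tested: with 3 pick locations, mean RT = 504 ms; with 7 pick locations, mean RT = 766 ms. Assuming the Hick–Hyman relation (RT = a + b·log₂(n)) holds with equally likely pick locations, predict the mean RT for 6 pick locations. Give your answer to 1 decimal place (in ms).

With log₂ n on the abscissa the relation is linear; from the two conditions:
  b = (766 − 504) / (log₂ 7 − log₂ 3) = 262 / (2.8074 − 1.5850) = 214.334 ms/bit
  a = 504 − 214.334 × 1.5850 = 164.289 ms
Then RT(6) = 164.289 + 214.334 × log₂ 6 = 164.289 + 214.334 × 2.5850 ≈ 718.334 ms.

718.3 ms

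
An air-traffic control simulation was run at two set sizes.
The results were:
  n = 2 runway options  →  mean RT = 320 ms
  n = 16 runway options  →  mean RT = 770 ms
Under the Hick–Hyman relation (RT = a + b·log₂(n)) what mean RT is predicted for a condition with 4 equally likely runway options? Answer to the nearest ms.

470 ms

Fit slope and intercept:
  b = (770 − 320) / (log₂ 16 − log₂ 2) = 450 / (4 − 1) = 150 ms/bit
  a = 320 − 150 × 1 = 170 ms
Then RT(4) = 170 + 150 × log₂ 4 = 170 + 150 × 2 ≈ 470.000 ms.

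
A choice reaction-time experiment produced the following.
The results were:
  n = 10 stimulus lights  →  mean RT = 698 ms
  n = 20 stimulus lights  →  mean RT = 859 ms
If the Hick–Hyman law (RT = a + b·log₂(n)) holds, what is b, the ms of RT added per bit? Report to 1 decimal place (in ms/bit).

Slope: b = (859 − 698) / (log₂ 20 − log₂ 10) = 161/1.0000 = 161.000 ms/bit.

161.0 ms/bit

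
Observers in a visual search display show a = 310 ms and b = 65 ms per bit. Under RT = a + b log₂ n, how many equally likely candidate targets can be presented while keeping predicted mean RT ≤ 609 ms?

Information budget: (609 − 310)/65 = 4.6000 bits, so n ≤ 2^4.6000 = 24.251 → at most 24.

24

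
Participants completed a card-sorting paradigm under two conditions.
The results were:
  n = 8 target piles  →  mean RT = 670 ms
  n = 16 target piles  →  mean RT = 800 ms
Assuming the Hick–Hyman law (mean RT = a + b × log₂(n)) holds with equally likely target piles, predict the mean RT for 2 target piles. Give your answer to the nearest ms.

Solve the two-equation system in a and b:
  b = (800 − 670) / (log₂ 16 − log₂ 8) = 130 / (4 − 3) = 130 ms/bit
  a = 670 − 130 × 3 = 280 ms
Then RT(2) = 280 + 130 × log₂ 2 = 280 + 130 × 1 ≈ 410.000 ms.

410 ms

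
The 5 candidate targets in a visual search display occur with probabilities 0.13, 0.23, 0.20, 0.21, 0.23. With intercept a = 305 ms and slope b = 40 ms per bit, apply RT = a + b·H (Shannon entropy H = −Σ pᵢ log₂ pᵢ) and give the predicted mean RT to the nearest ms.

397 ms

H = 0.13·log₂(1/0.13) + 0.23·log₂(1/0.23) + 0.20·log₂(1/0.20) + 0.21·log₂(1/0.21) + 0.23·log₂(1/0.23) = 2.2952 bits.
RT = 305 + 40 × 2.2952 = 396.81 ms.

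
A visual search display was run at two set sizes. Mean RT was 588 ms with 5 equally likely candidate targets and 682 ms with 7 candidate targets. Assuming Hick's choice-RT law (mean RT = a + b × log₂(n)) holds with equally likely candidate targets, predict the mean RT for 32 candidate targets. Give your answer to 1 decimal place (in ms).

1106.6 ms

With log₂ n on the abscissa the relation is linear; from the two conditions:
  b = (682 − 588) / (log₂ 7 − log₂ 5) = 94 / (2.8074 − 2.3219) = 193.644 ms/bit
  a = 588 − 193.644 × 2.3219 = 138.373 ms
Then RT(32) = 138.373 + 193.644 × log₂ 32 = 138.373 + 193.644 × 5 ≈ 1106.593 ms.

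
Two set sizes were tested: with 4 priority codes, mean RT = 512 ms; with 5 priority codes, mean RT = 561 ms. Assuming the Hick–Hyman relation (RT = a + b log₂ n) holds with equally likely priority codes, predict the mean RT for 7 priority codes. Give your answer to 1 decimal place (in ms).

634.9 ms

RT is linear in log₂ n, so two points fix the line:
  b = (561 − 512) / (log₂ 5 − log₂ 4) = 49 / (2.3219 − 2) = 152.208 ms/bit
  a = 512 − 152.208 × 2 = 207.584 ms
Then RT(7) = 207.584 + 152.208 × log₂ 7 = 207.584 + 152.208 × 2.8074 ≈ 634.886 ms.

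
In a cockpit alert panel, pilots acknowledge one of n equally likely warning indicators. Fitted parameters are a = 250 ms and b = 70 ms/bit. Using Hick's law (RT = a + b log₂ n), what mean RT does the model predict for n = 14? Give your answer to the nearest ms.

log₂(14) = 3.8074 bits, so RT = 250 + 70 × 3.8074 ≈ 516.515 ms.

517 ms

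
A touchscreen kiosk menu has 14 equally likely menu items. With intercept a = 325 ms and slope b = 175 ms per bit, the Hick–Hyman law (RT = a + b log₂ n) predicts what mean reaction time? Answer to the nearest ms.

log₂(14) = 3.8074 bits, so RT = 325 + 175 × 3.8074 ≈ 991.287 ms.

991 ms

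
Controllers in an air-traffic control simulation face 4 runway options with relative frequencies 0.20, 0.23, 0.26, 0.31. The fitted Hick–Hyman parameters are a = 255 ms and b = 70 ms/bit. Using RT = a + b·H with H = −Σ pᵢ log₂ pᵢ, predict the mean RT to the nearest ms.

394 ms

Entropy contributions −pᵢ log₂ pᵢ: 0.4644, 0.4877, 0.5053, 0.5238; sum H = 1.9811 bits.
RT = a + bH = 255 + 70·1.9811 = 393.68 ms.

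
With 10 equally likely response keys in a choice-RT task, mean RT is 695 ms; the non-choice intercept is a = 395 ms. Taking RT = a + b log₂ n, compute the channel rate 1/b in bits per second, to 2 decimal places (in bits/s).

Choice component = 695 − 395 = 300 ms over log₂(10) = 3.3219 bits.
b = 300 / 3.3219 = 90.309 ms/bit, so 1/b = 11.073 bits/s.

11.07 bits/s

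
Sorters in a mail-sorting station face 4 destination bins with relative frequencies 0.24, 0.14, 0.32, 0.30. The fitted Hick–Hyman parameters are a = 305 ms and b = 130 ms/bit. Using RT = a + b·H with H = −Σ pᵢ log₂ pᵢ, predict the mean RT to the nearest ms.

H = 0.24·log₂(1/0.24) + 0.14·log₂(1/0.14) + 0.32·log₂(1/0.32) + 0.30·log₂(1/0.30) = 1.9384 bits.
RT = 305 + 130 × 1.9384 = 556.99 ms.

557 ms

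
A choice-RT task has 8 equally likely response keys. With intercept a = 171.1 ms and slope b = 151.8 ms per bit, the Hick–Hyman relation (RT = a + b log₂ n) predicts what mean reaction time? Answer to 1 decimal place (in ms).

626.5 ms

log₂(8) = 3 bits, so RT = 171.1 + 151.8 × 3 ≈ 626.500 ms.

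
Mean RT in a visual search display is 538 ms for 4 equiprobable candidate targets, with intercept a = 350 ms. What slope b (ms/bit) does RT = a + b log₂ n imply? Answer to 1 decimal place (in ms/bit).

b = (538 − 350) / log₂(4) = 188 / 2 = 94.000 ms/bit.

94.0 ms/bit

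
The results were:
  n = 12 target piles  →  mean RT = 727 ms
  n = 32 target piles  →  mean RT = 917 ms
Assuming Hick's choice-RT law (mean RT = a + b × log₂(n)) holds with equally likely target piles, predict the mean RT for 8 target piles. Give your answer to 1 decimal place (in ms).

Solve the two-equation system in a and b:
  b = (917 − 727) / (log₂ 32 − log₂ 12) = 190 / (5 − 3.5850) = 134.272 ms/bit
  a = 727 − 134.272 × 3.5850 = 245.640 ms
Then RT(8) = 245.640 + 134.272 × log₂ 8 = 245.640 + 134.272 × 3 ≈ 648.456 ms.

648.5 ms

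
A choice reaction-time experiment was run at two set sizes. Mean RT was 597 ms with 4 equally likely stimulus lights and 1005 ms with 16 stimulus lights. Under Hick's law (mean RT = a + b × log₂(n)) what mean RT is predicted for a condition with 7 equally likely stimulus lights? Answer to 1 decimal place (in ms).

761.7 ms

Fit slope and intercept:
  b = (1005 − 597) / (log₂ 16 − log₂ 4) = 408 / (4 − 2) = 204.000 ms/bit
  a = 597 − 204.000 × 2 = 189.000 ms
Then RT(7) = 189.000 + 204.000 × log₂ 7 = 189.000 + 204.000 × 2.8074 ≈ 761.700 ms.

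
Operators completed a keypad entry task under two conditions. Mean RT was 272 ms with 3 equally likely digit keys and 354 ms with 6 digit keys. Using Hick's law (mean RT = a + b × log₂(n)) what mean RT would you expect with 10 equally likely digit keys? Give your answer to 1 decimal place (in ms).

414.4 ms

Fit slope and intercept:
  b = (354 − 272) / (log₂ 6 − log₂ 3) = 82 / (2.5850 − 1.5850) = 82.000 ms/bit
  a = 272 − 82.000 × 1.5850 = 142.033 ms
Then RT(10) = 142.033 + 82.000 × log₂ 10 = 142.033 + 82.000 × 3.3219 ≈ 414.431 ms.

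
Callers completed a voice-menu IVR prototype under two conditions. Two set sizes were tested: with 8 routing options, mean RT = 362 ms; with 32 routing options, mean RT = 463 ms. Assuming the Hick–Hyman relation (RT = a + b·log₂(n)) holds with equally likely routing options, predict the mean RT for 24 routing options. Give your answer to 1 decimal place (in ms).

With log₂ n on the abscissa the relation is linear; from the two conditions:
  b = (463 − 362) / (log₂ 32 − log₂ 8) = 101 / (5 − 3) = 50.500 ms/bit
  a = 362 − 50.500 × 3 = 210.500 ms
Then RT(24) = 210.500 + 50.500 × log₂ 24 = 210.500 + 50.500 × 4.5850 ≈ 442.041 ms.

442.0 ms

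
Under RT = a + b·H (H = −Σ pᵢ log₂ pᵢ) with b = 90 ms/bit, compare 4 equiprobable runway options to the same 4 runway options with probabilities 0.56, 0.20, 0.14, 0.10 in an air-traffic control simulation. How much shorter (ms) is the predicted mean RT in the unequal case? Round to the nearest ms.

30 ms

Equiprobable entropy H₀ = log₂ 4 = 2.0000 bits.
Skewed entropy H = −Σ pᵢ log₂ pᵢ = 1.6621 bits.
ΔRT = b·(H₀ − H) = 90 × 0.3379 = 30.41 ms.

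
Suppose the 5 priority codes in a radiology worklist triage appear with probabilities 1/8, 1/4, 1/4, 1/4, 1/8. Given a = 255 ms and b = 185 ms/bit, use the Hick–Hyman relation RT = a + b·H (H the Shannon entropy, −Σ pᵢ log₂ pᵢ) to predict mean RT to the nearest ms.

Each term −pᵢ log₂ pᵢ: 0.125·3 + 0.25·2 + 0.25·2 + 0.25·2 + 0.125·3; summed, H = 2.250 bits.
Mean RT = a + bH = 255 + 185·2.250 = 671.25 ms.

671 ms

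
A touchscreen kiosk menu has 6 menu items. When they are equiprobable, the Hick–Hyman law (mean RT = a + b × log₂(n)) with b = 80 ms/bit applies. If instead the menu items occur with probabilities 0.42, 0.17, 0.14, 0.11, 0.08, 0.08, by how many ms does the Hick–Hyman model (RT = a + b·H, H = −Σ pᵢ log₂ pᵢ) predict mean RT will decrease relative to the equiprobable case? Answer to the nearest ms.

24 ms

Equiprobable entropy H₀ = log₂ 6 = 2.5850 bits.
Skewed entropy H = −Σ pᵢ log₂ pᵢ = 2.2906 bits.
ΔRT = b·(H₀ − H) = 80 × 0.2943 = 23.55 ms.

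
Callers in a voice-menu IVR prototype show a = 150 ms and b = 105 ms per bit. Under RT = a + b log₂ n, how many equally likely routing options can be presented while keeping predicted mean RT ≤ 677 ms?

105·log₂ n ≤ 677 − 150 = 527, giving log₂ n ≤ 5.0190 and n ≤ 32.425. The largest whole number is 32.

32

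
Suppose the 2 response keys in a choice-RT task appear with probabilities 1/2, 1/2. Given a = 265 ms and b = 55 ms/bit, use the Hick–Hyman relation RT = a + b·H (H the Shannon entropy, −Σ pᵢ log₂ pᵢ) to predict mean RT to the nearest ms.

320 ms

Each term −pᵢ log₂ pᵢ: 0.5·1 + 0.5·1; summed, H = 1.000 bits.
Mean RT = a + bH = 265 + 55·1.000 = 320.00 ms.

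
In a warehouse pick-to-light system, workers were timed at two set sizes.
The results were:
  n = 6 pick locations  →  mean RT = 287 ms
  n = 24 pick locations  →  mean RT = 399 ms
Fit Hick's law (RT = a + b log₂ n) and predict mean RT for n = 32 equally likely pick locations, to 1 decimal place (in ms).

With log₂ n on the abscissa the relation is linear; from the two conditions:
  b = (399 − 287) / (log₂ 24 − log₂ 6) = 112 / (4.5850 − 2.5850) = 56.000 ms/bit
  a = 287 − 56.000 × 2.5850 = 142.242 ms
Then RT(32) = 142.242 + 56.000 × log₂ 32 = 142.242 + 56.000 × 5 ≈ 422.242 ms.

422.2 ms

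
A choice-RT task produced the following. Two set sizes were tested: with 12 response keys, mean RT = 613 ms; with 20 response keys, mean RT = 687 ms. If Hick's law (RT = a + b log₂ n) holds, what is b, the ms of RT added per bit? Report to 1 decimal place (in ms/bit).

100.4 ms/bit

Slope: b = (687 − 613) / (log₂ 20 − log₂ 12) = 74/0.7370 = 100.412 ms/bit.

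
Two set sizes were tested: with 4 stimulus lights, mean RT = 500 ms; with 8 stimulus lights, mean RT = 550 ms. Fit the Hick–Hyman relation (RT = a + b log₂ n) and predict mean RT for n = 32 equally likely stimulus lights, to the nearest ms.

Solve the two-equation system in a and b:
  b = (550 − 500) / (log₂ 8 − log₂ 4) = 50 / (3 − 2) = 50 ms/bit
  a = 500 − 50 × 2 = 400 ms
Then RT(32) = 400 + 50 × log₂ 32 = 400 + 50 × 5 ≈ 650.000 ms.

650 ms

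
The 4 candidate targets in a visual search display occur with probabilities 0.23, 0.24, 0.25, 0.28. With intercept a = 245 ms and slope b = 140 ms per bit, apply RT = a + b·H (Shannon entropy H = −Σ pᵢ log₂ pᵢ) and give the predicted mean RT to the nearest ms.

H = 0.23·log₂(1/0.23) + 0.24·log₂(1/0.24) + 0.25·log₂(1/0.25) + 0.28·log₂(1/0.28) = 1.9960 bits.
RT = 245 + 140 × 1.9960 = 524.44 ms.

524 ms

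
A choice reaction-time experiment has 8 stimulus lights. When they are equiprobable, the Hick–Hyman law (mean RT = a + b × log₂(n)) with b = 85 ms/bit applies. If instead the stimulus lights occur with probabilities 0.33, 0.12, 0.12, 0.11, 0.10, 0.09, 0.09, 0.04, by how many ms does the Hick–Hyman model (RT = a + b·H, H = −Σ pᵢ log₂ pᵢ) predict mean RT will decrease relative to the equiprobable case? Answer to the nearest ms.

The RT saving is b·ΔH. Equiprobable H₀ = log₂(8) = 3.0000 bits; with the given probabilities H = 2.7555 bits.
b·(H₀ − H) = 85 × (3.0000 − 2.7555) = 20.78 ms.

21 ms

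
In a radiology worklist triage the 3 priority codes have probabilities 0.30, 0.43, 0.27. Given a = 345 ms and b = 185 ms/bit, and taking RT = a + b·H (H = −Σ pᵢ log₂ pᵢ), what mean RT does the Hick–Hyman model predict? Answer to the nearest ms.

Entropy contributions −pᵢ log₂ pᵢ: 0.5211, 0.5236, 0.5100; sum H = 1.5547 bits.
RT = a + bH = 345 + 185·1.5547 = 632.61 ms.

633 ms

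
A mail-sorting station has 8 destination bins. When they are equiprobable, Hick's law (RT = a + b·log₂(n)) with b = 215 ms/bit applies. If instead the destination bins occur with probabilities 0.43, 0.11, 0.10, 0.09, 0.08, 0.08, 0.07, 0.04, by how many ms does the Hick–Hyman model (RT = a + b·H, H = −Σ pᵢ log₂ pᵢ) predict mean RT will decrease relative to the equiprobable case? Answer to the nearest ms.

95 ms

Equiprobable entropy H₀ = log₂ 8 = 3.0000 bits.
Skewed entropy H = −Σ pᵢ log₂ pᵢ = 2.5560 bits.
ΔRT = b·(H₀ − H) = 215 × 0.4440 = 95.45 ms.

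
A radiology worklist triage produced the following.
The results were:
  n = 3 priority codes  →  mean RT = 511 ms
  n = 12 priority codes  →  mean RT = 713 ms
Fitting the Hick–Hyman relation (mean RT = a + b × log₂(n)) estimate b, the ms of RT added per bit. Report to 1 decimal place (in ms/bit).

b = (RT₂ − RT₁)/(log₂ n₂ − log₂ n₁) = (713 − 511)/(3.5850 − 1.5850) = 101.000 ms/bit.

101.0 ms/bit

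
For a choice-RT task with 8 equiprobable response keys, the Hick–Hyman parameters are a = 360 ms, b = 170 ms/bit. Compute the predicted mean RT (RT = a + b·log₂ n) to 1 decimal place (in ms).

870.0 ms

log₂(8) = 3 bits, so RT = 360 + 170 × 3 ≈ 870.000 ms.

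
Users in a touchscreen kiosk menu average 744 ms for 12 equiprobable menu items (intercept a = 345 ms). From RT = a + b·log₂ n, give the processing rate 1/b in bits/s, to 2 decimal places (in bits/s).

8.98 bits/s

Choice component = 744 − 345 = 399 ms over log₂(12) = 3.5850 bits.
b = 399 / 3.5850 = 111.298 ms/bit, so 1/b = 8.985 bits/s.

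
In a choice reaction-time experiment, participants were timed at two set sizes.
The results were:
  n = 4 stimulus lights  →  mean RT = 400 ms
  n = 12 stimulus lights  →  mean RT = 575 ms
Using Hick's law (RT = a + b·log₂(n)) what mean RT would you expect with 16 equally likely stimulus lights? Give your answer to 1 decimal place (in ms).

620.8 ms

Fit slope and intercept:
  b = (575 − 400) / (log₂ 12 − log₂ 4) = 175 / (3.5850 − 2) = 110.413 ms/bit
  a = 400 − 110.413 × 2 = 179.175 ms
Then RT(16) = 179.175 + 110.413 × log₂ 16 = 179.175 + 110.413 × 4 ≈ 620.825 ms.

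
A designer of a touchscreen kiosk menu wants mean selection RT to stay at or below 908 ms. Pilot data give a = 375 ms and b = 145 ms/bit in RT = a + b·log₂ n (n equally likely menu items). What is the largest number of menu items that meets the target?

12

145·log₂ n ≤ 908 − 375 = 533, giving log₂ n ≤ 3.6759 and n ≤ 12.780. The largest whole number is 12.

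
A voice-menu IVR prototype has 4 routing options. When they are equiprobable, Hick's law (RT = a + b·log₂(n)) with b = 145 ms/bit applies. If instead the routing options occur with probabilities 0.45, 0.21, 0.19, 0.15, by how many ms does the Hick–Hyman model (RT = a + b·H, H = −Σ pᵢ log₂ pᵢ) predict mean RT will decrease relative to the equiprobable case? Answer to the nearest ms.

21 ms

The RT saving is b·ΔH. Equiprobable H₀ = log₂(4) = 2.0000 bits; with the given probabilities H = 1.8570 bits.
b·(H₀ − H) = 145 × (2.0000 − 1.8570) = 20.74 ms.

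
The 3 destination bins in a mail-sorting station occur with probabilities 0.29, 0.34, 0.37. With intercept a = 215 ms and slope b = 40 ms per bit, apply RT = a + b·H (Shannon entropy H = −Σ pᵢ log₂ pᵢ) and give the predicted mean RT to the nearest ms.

Entropy contributions −pᵢ log₂ pᵢ: 0.5179, 0.5292, 0.5307; sum H = 1.5778 bits.
RT = a + bH = 215 + 40·1.5778 = 278.11 ms.

278 ms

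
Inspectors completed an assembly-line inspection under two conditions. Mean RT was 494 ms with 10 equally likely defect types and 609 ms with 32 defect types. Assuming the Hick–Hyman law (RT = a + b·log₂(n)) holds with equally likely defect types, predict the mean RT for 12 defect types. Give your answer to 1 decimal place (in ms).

512.0 ms

Fit slope and intercept:
  b = (609 − 494) / (log₂ 32 − log₂ 10) = 115 / (5 − 3.3219) = 68.531 ms/bit
  a = 494 − 68.531 × 3.3219 = 266.345 ms
Then RT(12) = 266.345 + 68.531 × log₂ 12 = 266.345 + 68.531 × 3.5850 ≈ 512.026 ms.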